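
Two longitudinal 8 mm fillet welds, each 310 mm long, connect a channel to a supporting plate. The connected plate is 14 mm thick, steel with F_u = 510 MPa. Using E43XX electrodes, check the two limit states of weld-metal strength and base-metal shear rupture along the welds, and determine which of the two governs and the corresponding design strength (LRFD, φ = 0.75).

E43XX → F_EXX = 430 MPa.
t_e = 0.707 × 8 = 5.656 mm; L = 620 mm.
Weld metal: φR_n = 0.75 × 0.6 × 430 × 5.656 × 620 × 10⁻³ = 678.6 kN.
Base metal (shear rupture): φR_n = 0.75 × 0.6 × 510 × 14 × 620 × 10⁻³ = 1992 kN.
Governing: weld metal.

φR_n ≈ 679 kN (weld metal governs)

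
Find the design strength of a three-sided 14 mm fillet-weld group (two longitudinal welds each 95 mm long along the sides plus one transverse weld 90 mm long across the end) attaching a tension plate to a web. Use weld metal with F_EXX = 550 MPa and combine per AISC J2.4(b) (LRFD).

φR_n ≈ 726 kN

t_e = 0.707 × 14 = 9.898 mm.
R_nwl = 0.6 × 550 × 9.898 × 190 × 10⁻³ = 620.6 kN (longitudinal, 2 welds).
R_nwt = 0.6 × 550 × 9.898 × 90 × 10⁻³ = 294 kN (transverse, base value).
(i) R_nwl + R_nwt = 914.6 kN; (ii) 0.85 R_nwl + 1.5 R_nwt = 968.5 kN.
R_n = max = 968.5 kN [governs: (ii)]; φR_n = 726.4 kN.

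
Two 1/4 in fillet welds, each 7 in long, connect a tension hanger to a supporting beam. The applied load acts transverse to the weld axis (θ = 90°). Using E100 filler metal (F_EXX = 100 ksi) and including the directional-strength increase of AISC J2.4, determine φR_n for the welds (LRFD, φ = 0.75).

φR_n ≈ 167 kip

t_e = 0.707 × 0.25 = 0.1767 in; A_we = 0.1767 × 14 = 2.474 in².
Directional factor: 1.0 + 0.5 sin^1.5(90°) = 1.5.
F_nw = 0.6 × 100 × 1.5 = 90 ksi.
φR_n = 0.75 × 90 × 2.474 = 167 kip.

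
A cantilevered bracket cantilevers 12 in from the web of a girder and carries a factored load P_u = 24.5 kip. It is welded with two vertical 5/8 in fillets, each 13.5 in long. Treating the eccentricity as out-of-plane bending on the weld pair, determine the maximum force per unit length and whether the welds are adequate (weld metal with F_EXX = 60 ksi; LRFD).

f_max ≈ 4.92 kip/in; adequate

L_w = 2 × 13.5 = 27 in; section modulus (unit throat) S = 2 × L²/6 = 60.75 in².
Direct shear f_v = P/L_w = 24.5/27 = 0.9074 kip/in.
Moment M = P × e = 24.5 × 12 = 294 kip·in; bending f_b = M/S = 4.84 kip/in.
f_max = √(f_v² + f_b²) = √(0.9074² + 4.84²) = 4.924 kip/in.
φr_n = 0.75 × 0.6 × 60 × (0.707 × 0.625) = 11.93 kip/in → adequate.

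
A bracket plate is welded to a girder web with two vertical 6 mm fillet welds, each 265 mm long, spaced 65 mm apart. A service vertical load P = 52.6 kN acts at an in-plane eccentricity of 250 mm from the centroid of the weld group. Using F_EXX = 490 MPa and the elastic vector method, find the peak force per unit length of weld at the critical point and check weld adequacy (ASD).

Total weld length L_w = 530 mm. Treat welds as unit-width lines.
Polar moment about centroid: J = 2[d³/12 + d(b/2)²] = 2[265³/12 + 265×32.5²] = 3661000 mm³.
Direct shear f_v = P/L_w = 52.6×10³ / 530 = 99.25 N/mm (vertical).
Torsion M = P·e = 52.6×10³ × 250 = 13150000 N·mm.
Critical point at (x, y) = (32.5, 132.5) from centroid. f_tx = M·y/J = 475.9 N/mm; f_ty = M·x/J = 116.7 N/mm.
Resultant f_max = √[f_tx² + (f_v + f_ty)²] = √[475.9² + (99.25 + 116.7)²] = 522.6 N/mm.
Capacity per unit length: r_n/Ω = (1/2.0) × 0.6 × 490 × (0.707 × 6) = 623.6 N/mm.
522.6 ≤ 623.6 → adequate.

f_max ≈ 523 N/mm; adequate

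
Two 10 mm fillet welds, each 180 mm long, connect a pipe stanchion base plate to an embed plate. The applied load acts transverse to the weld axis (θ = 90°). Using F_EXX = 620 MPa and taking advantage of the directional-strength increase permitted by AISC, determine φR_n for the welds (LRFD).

φR_n ≈ 1070 kN

t_e = 0.707 × 10 = 7.07 mm; A_we = 7.07 × 360 = 2545 mm².
Directional factor: 1.0 + 0.5 sin^1.5(90°) = 1.5.
F_nw = 0.6 × 620 × 1.5 = 558 MPa.
φR_n = 0.75 × 558 × 2545 × 10⁻³ = 1065 kN.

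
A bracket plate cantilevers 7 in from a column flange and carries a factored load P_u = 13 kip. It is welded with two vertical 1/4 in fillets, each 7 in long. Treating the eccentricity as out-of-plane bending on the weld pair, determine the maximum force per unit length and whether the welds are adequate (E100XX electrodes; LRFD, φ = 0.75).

E100XX → F_EXX = 100 ksi.
L_w = 2 × 7 = 14 in; section modulus (unit throat) S = 2 × L²/6 = 16.33 in².
Direct shear f_v = P/L_w = 13/14 = 0.9286 kip/in.
Moment M = P × e = 13 × 7 = 91 kip·in; bending f_b = M/S = 5.571 kip/in.
f_max = √(f_v² + f_b²) = √(0.9286² + 5.571²) = 5.648 kip/in.
φr_n = 0.75 × 0.6 × 100 × (0.707 × 0.25) = 7.954 kip/in → adequate.

f_max ≈ 5.65 kip/in; adequate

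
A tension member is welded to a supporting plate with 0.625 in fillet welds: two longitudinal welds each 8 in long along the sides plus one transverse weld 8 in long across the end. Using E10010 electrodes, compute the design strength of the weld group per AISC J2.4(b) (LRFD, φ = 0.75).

E100XX → F_EXX = 100 ksi.
t_e = 0.707 × 0.625 = 0.4419 in.
R_nwl = 0.6 × 100 × 0.4419 × 16 = 424.2 kips (longitudinal, 2 welds).
R_nwt = 0.6 × 100 × 0.4419 × 8 = 212.1 kips (transverse, base value).
(i) R_nwl + R_nwt = 636.3 kips; (ii) 0.85 R_nwl + 1.5 R_nwt = 678.7 kips.
R_n = max = 678.7 kips [governs: (ii)]; φR_n = 509 kips.

φR_n ≈ 509 kips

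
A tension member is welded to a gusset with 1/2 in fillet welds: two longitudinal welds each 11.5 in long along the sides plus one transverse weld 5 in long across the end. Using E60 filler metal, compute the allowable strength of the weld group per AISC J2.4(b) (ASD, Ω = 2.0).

R_n/Ω ≈ 178 kips

E60XX → F_EXX = 60 ksi.
t_e = 0.707 × 0.5 = 0.3535 in.
R_nwl = 0.6 × 60 × 0.3535 × 23 = 292.7 kips (longitudinal, 2 welds).
R_nwt = 0.6 × 60 × 0.3535 × 5 = 63.63 kips (transverse, base value).
(i) R_nwl + R_nwt = 356.3 kips; (ii) 0.85 R_nwl + 1.5 R_nwt = 344.2 kips.
R_n = max = 356.3 kips [governs: (i)]; R_n/Ω = 178.2 kips.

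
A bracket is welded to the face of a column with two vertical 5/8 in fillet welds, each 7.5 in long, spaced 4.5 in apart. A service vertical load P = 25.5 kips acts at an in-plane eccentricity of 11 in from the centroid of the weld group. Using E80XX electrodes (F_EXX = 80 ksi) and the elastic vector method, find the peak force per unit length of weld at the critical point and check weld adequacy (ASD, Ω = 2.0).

f_max ≈ 9.38 kip/in; adequate

Total weld length L_w = 15 in. Treat welds as unit-width lines.
Polar moment about centroid: J = 2[d³/12 + d(b/2)²] = 2[7.5³/12 + 7.5×2.25²] = 146.2 in³.
Direct shear f_v = P/L_w = 25.5 / 15 = 1.7 kip/in (vertical).
Torsion M = P·e = 25.5 × 11 = 280.5 kip·in.
Critical point at (x, y) = (2.25, 3.75) from centroid. f_tx = M·y/J = 7.192 kip/in; f_ty = M·x/J = 4.315 kip/in.
Resultant f_max = √[f_tx² + (f_v + f_ty)²] = √[7.192² + (1.7 + 4.315)²] = 9.376 kip/in.
Capacity per unit length: r_n/Ω = (1/2.0) × 0.6 × 80 × (0.707 × 0.625) = 10.6 kip/in.
9.376 ≤ 10.6 → adequate.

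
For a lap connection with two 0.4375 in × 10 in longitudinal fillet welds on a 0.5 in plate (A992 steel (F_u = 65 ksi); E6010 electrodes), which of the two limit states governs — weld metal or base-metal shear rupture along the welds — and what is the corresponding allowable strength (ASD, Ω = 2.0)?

R_n/Ω ≈ 111 kip (weld metal governs)

E60XX → F_EXX = 60 ksi.
t_e = 0.707 × 0.4375 = 0.3093 in; L = 20 in.
Weld metal: R_n/Ω = (1/2.0) × 0.6 × 60 × 0.3093 × 20 = 111.4 kip.
Base metal (shear rupture): R_n/Ω = (1/2.0) × 0.6 × 65 × 0.5 × 20 = 195 kip.
Governing: weld metal.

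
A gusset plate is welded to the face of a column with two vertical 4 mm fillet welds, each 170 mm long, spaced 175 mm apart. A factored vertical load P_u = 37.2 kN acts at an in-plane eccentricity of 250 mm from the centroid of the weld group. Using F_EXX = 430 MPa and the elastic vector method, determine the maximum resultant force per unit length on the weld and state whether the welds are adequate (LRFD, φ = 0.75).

f_max ≈ 417 N/mm; adequate

Total weld length L_w = 340 mm. Treat welds as unit-width lines.
Polar moment about centroid: J = 2[d³/12 + d(b/2)²] = 2[170³/12 + 170×87.5²] = 3422000 mm³.
Direct shear f_v = P/L_w = 37.2×10³ / 340 = 109.4 N/mm (vertical).
Torsion M = P·e = 37.2×10³ × 250 = 9300000 N·mm.
Critical point at (x, y) = (87.5, 85) from centroid. f_tx = M·y/J = 231 N/mm; f_ty = M·x/J = 237.8 N/mm.
Resultant f_max = √[f_tx² + (f_v + f_ty)²] = √[231² + (109.4 + 237.8)²] = 417 N/mm.
Capacity per unit length: φr_n = 0.75 × 0.6 × 430 × (0.707 × 4) = 547.2 N/mm.
417 ≤ 547.2 → adequate.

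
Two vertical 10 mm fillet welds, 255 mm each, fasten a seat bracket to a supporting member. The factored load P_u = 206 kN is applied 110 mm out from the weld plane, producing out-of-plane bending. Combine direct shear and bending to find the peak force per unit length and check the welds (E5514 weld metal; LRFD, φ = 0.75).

f_max ≈ 1120 N/mm; adequate

E55XX → F_EXX = 550 MPa.
L_w = 2 × 255 = 510 mm; section modulus (unit throat) S = 2 × L²/6 = 21680 mm².
Direct shear f_v = P/L_w = 206×10³/510 = 403.9 N/mm.
Moment M = P × e = 206×10³ × 110 = 22660000 N·mm; bending f_b = M/S = 1045 N/mm.
f_max = √(f_v² + f_b²) = √(403.9² + 1045²) = 1121 N/mm.
φr_n = 0.75 × 0.6 × 550 × (0.707 × 10) = 1750 N/mm → adequate.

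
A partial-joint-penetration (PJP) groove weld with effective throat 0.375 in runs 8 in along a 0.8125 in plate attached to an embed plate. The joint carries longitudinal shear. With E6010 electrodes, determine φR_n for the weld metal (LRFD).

φR_n ≈ 81 kips

E60XX → F_EXX = 60 ksi.
Effective throat (given) t_e = 0.375 in.
A_we = 0.375 × 8 = 3 in².
F_nw = 0.6 F_EXX = 36 ksi.
φR_n = 0.75 × 36 × 3 = 81 kips.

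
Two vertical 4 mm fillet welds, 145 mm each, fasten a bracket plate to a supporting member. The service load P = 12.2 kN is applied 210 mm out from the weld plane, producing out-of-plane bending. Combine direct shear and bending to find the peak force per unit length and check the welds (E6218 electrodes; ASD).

E62XX → F_EXX = 620 MPa.
L_w = 2 × 145 = 290 mm; section modulus (unit throat) S = 2 × L²/6 = 7008 mm².
Direct shear f_v = P/L_w = 12.2×10³/290 = 42.07 N/mm.
Moment M = P × e = 12.2×10³ × 210 = 2562000 N·mm; bending f_b = M/S = 365.6 N/mm.
f_max = √(f_v² + f_b²) = √(42.07² + 365.6²) = 368 N/mm.
r_n/Ω = (1/2.0) × 0.6 × 620 × (0.707 × 4) = 526 N/mm → adequate.

f_max ≈ 368 N/mm; adequate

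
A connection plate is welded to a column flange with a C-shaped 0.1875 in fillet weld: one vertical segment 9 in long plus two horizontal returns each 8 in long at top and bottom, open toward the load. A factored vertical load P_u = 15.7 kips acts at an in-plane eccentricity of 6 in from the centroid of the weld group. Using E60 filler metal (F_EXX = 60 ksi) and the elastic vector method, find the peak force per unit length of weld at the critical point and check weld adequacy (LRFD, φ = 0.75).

f_max ≈ 1.71 kip/in; adequate

Total weld length L_w = 25 in. Treat welds as unit-width lines.
Centroid: x̄ = 2×8×4 / 25 = 2.56 in from the vertical weld.
Polar moment about centroid: J = I_x + I_y = [9³/12 + 2×8×4.5²] + [9×2.56² + 2(8³/12 + 8×1.44²)] = 562.2 in³.
Direct shear f_v = P/L_w = 15.7 / 25 = 0.628 kip/in (vertical).
Torsion M = P·e = 15.7 × 6 = 94.2 kip·in.
Critical point at (x, y) = (5.44, 4.5) from centroid. f_tx = M·y/J = 0.7539 kip/in; f_ty = M·x/J = 0.9114 kip/in.
Resultant f_max = √[f_tx² + (f_v + f_ty)²] = √[0.7539² + (0.628 + 0.9114)²] = 1.714 kip/in.
Capacity per unit length: φr_n = 0.75 × 0.6 × 60 × (0.707 × 0.1875) = 3.579 kip/in.
1.714 ≤ 3.579 → adequate.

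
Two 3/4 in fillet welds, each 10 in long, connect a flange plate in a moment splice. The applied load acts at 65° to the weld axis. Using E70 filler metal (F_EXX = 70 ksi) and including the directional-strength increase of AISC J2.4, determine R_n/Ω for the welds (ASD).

t_e = 0.707 × 0.75 = 0.5302 in; A_we = 0.5302 × 20 = 10.61 in².
Directional factor: 1.0 + 0.5 sin^1.5(65°) = 1.431.
F_nw = 0.6 × 70 × 1.431 = 60.12 ksi.
R_n/Ω = (60.12 × 10.61) / 2.0 = 318.8 kips.

R_n/Ω ≈ 319 kips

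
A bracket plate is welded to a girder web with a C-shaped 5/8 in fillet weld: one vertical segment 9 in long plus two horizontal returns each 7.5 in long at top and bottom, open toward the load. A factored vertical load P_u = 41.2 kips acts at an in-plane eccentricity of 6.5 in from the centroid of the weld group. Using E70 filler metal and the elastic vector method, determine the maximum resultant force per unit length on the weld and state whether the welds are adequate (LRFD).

E70XX → F_EXX = 70 ksi.
Total weld length L_w = 24 in. Treat welds as unit-width lines.
Centroid: x̄ = 2×7.5×3.75 / 24 = 2.344 in from the vertical weld.
Polar moment about centroid: J = I_x + I_y = [9³/12 + 2×7.5×4.5²] + [9×2.344² + 2(7.5³/12 + 7.5×1.406²)] = 513.9 in³.
Direct shear f_v = P/L_w = 41.2 / 24 = 1.717 kip/in (vertical).
Torsion M = P·e = 41.2 × 6.5 = 267.8 kip·in.
Critical point at (x, y) = (5.156, 4.5) from centroid. f_tx = M·y/J = 2.345 kip/in; f_ty = M·x/J = 2.687 kip/in.
Resultant f_max = √[f_tx² + (f_v + f_ty)²] = √[2.345² + (1.717 + 2.687)²] = 4.989 kip/in.
Capacity per unit length: φr_n = 0.75 × 0.6 × 70 × (0.707 × 0.625) = 13.92 kip/in.
4.989 ≤ 13.92 → adequate.

f_max ≈ 4.99 kip/in; adequate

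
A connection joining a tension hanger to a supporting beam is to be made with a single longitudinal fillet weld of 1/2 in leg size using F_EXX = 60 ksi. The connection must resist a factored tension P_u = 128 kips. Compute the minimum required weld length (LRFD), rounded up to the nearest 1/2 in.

Throat t_e = 0.707 × 0.5 = 0.3535 in.
φr_n = 0.75 × 0.6 × 60 × 0.3535 = 9.544 kips/in.
L_req = P_u / φr_n = 128 / 9.544 = 13.41 in total.
Round up → use L = 13.5 in.

L = 13.5 in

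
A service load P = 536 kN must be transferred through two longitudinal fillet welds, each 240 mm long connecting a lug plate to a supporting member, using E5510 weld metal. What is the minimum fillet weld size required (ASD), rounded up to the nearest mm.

w = 10 mm

E55XX → F_EXX = 550 MPa.
Total weld length L = 480 mm.
Required throat t_e = P × Ω / (0.6 F_EXX × L) = 536 × 2.0 / (0.6 × 550 × 480 × 10⁻³) = 6.768 mm.
Required leg w = t_e / 0.707 = 9.572 mm → use 10 mm.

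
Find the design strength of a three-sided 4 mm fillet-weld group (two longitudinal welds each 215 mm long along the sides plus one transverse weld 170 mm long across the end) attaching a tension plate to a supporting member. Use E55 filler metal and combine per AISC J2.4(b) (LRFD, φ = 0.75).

E55XX → F_EXX = 550 MPa.
t_e = 0.707 × 4 = 2.828 mm.
R_nwl = 0.6 × 550 × 2.828 × 430 × 10⁻³ = 401.3 kN (longitudinal, 2 welds).
R_nwt = 0.6 × 550 × 2.828 × 170 × 10⁻³ = 158.7 kN (transverse, base value).
(i) R_nwl + R_nwt = 559.9 kN; (ii) 0.85 R_nwl + 1.5 R_nwt = 579.1 kN.
R_n = max = 579.1 kN [governs: (ii)]; φR_n = 434.3 kN.

φR_n ≈ 434 kN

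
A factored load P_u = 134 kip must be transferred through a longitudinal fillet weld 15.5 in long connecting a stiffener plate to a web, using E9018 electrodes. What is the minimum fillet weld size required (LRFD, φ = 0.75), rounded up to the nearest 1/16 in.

E90XX → F_EXX = 90 ksi.
Total weld length L = 15.5 in.
Required throat t_e = P_u / (φ × 0.6 F_EXX × L) = 134 / (0.75 × 0.6 × 90 × 15.5) = 0.2135 in.
Required leg w = t_e / 0.707 = 0.3019 in → use 5/16 in.

w = 5/16 in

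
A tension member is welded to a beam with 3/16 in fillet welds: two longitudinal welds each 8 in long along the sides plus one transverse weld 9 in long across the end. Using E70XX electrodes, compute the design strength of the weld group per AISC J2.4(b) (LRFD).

E70XX → F_EXX = 70 ksi.
t_e = 0.707 × 0.1875 = 0.1326 in.
R_nwl = 0.6 × 70 × 0.1326 × 16 = 89.08 kips (longitudinal, 2 welds).
R_nwt = 0.6 × 70 × 0.1326 × 9 = 50.11 kips (transverse, base value).
(i) R_nwl + R_nwt = 139.2 kips; (ii) 0.85 R_nwl + 1.5 R_nwt = 150.9 kips.
R_n = max = 150.9 kips [governs: (ii)]; φR_n = 113.2 kips.

φR_n ≈ 113 kips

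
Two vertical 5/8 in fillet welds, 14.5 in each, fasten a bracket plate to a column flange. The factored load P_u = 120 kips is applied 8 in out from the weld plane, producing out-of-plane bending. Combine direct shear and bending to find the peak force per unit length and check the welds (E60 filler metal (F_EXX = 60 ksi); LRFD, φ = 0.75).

L_w = 2 × 14.5 = 29 in; section modulus (unit throat) S = 2 × L²/6 = 70.08 in².
Direct shear f_v = P/L_w = 120/29 = 4.138 kip/in.
Moment M = P × e = 120 × 8 = 960 kip·in; bending f_b = M/S = 13.7 kip/in.
f_max = √(f_v² + f_b²) = √(4.138² + 13.7²) = 14.31 kip/in.
φr_n = 0.75 × 0.6 × 60 × (0.707 × 0.625) = 11.93 kip/in → NOT adequate.

f_max ≈ 14.3 kip/in; NOT adequate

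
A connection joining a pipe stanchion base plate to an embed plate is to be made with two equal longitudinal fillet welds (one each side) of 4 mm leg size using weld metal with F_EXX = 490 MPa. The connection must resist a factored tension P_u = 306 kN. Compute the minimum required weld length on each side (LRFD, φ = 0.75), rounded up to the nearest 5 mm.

Throat t_e = 0.707 × 4 = 2.828 mm.
φr_n = 0.75 × 0.6 × 490 × 2.828 × 10⁻³ = 0.6236 kN/mm.
L_req = P_u / φr_n = 306 / 0.6236 = 490.7 mm total.
Per side: 490.7 / 2 = 245.4 mm.
Round up → use L = 250 mm on each side.

L = 250 mm on each side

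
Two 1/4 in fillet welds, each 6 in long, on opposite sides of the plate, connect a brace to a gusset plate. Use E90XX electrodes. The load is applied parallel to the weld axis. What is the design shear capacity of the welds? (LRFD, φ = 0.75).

φR_n ≈ 85.9 kips

E90XX → F_EXX = 90 ksi.
Effective throat t_e = 0.707 × 0.25 = 0.1767 in.
Total length L = 12 in; A_we = 0.1767 × 12 = 2.121 in².
F_nw = 0.6 F_EXX = 0.6 × 90 = 54 ksi.
φR_n = 0.75 × 54 × 2.121 = 85.9 kips.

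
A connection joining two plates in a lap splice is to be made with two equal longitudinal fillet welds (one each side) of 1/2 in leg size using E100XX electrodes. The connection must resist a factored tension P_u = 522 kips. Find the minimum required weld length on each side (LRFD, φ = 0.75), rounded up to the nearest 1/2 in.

L = 16.5 in on each side

E100XX → F_EXX = 100 ksi.
Throat t_e = 0.707 × 0.5 = 0.3535 in.
φr_n = 0.75 × 0.6 × 100 × 0.3535 = 15.91 kips/in.
L_req = P_u / φr_n = 522 / 15.91 = 32.81 in total.
Per side: 32.81 / 2 = 16.41 in.
Round up → use L = 16.5 in on each side.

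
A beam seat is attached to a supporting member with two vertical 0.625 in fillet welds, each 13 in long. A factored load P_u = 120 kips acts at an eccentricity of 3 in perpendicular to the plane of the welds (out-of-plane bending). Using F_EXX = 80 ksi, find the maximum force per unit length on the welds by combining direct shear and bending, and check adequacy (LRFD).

f_max ≈ 7.88 kip/in; adequate

L_w = 2 × 13 = 26 in; section modulus (unit throat) S = 2 × L²/6 = 56.33 in².
Direct shear f_v = P/L_w = 120/26 = 4.615 kip/in.
Moment M = P × e = 120 × 3 = 360 kip·in; bending f_b = M/S = 6.391 kip/in.
f_max = √(f_v² + f_b²) = √(4.615² + 6.391²) = 7.883 kip/in.
φr_n = 0.75 × 0.6 × 80 × (0.707 × 0.625) = 15.91 kip/in → adequate.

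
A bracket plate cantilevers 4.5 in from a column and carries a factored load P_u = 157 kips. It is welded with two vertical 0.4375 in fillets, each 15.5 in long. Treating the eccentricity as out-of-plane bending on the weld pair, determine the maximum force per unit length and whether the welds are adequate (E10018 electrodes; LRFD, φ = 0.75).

f_max ≈ 10.2 kip/in; adequate

E100XX → F_EXX = 100 ksi.
L_w = 2 × 15.5 = 31 in; section modulus (unit throat) S = 2 × L²/6 = 80.08 in².
Direct shear f_v = P/L_w = 157/31 = 5.065 kip/in.
Moment M = P × e = 157 × 4.5 = 706.5 kip·in; bending f_b = M/S = 8.822 kip/in.
f_max = √(f_v² + f_b²) = √(5.065² + 8.822²) = 10.17 kip/in.
φr_n = 0.75 × 0.6 × 100 × (0.707 × 0.4375) = 13.92 kip/in → adequate.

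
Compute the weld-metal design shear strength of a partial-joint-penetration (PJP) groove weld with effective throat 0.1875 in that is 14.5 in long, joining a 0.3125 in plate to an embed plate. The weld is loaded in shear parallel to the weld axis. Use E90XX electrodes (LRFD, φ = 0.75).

E90XX → F_EXX = 90 ksi.
Effective throat (given) t_e = 0.1875 in.
A_we = 0.1875 × 14.5 = 2.719 in².
F_nw = 0.6 F_EXX = 54 ksi.
φR_n = 0.75 × 54 × 2.719 = 110.1 kip.

φR_n ≈ 110 kip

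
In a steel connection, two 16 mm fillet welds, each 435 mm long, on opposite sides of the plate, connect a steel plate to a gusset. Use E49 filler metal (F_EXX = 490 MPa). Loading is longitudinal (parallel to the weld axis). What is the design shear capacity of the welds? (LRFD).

φR_n ≈ 2170 kN

Effective throat t_e = 0.707 × 16 = 11.31 mm.
Total length L = 870 mm; A_we = 11.31 × 870 = 9841 mm².
F_nw = 0.6 F_EXX = 0.6 × 490 = 294 MPa.
φR_n = 0.75 × 294 × 9841 × 10⁻³ = 2170 kN.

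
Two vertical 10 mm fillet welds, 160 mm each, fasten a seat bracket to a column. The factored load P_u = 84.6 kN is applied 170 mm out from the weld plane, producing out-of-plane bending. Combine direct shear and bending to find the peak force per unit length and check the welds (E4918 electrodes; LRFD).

E49XX → F_EXX = 490 MPa.
L_w = 2 × 160 = 320 mm; section modulus (unit throat) S = 2 × L²/6 = 8533 mm².
Direct shear f_v = P/L_w = 84.6×10³/320 = 264.4 N/mm.
Moment M = P × e = 84.6×10³ × 170 = 14382000 N·mm; bending f_b = M/S = 1685 N/mm.
f_max = √(f_v² + f_b²) = √(264.4² + 1685²) = 1706 N/mm.
φr_n = 0.75 × 0.6 × 490 × (0.707 × 10) = 1559 N/mm → NOT adequate.

f_max ≈ 1710 N/mm; NOT adequate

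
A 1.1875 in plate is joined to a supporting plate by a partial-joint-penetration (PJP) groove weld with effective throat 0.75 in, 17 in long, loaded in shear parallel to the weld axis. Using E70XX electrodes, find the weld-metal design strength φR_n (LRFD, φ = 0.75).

E70XX → F_EXX = 70 ksi.
Effective throat (given) t_e = 0.75 in.
A_we = 0.75 × 17 = 12.75 in².
F_nw = 0.6 F_EXX = 42 ksi.
φR_n = 0.75 × 42 × 12.75 = 401.6 kips.

φR_n ≈ 402 kips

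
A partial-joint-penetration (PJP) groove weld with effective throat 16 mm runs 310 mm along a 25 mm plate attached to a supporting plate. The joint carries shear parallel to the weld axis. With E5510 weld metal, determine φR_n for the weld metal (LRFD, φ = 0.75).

φR_n ≈ 1230 kN

E55XX → F_EXX = 550 MPa.
Effective throat (given) t_e = 16 mm.
A_we = 16 × 310 = 4960 mm².
F_nw = 0.6 F_EXX = 330 MPa.
φR_n = 0.75 × 330 × 4960 × 10⁻³ = 1228 kN.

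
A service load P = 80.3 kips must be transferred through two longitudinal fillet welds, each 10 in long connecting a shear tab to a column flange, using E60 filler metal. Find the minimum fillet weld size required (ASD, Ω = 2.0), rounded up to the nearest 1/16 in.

E60XX → F_EXX = 60 ksi.
Total weld length L = 20 in.
Required throat t_e = P × Ω / (0.6 F_EXX × L) = 80.3 × 2.0 / (0.6 × 60 × 20) = 0.2231 in.
Required leg w = t_e / 0.707 = 0.3155 in → use 3/8 in.

w = 3/8 in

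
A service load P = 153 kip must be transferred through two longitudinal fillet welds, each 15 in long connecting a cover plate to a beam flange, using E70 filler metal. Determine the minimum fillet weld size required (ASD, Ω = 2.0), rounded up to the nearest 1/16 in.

w = 3/8 in

E70XX → F_EXX = 70 ksi.
Total weld length L = 30 in.
Required throat t_e = P × Ω / (0.6 F_EXX × L) = 153 × 2.0 / (0.6 × 70 × 30) = 0.2429 in.
Required leg w = t_e / 0.707 = 0.3435 in → use 3/8 in.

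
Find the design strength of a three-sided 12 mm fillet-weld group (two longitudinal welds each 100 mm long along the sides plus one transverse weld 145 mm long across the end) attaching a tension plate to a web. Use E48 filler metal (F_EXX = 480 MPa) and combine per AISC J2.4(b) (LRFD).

t_e = 0.707 × 12 = 8.484 mm.
R_nwl = 0.6 × 480 × 8.484 × 200 × 10⁻³ = 488.7 kN (longitudinal, 2 welds).
R_nwt = 0.6 × 480 × 8.484 × 145 × 10⁻³ = 354.3 kN (transverse, base value).
(i) R_nwl + R_nwt = 843 kN; (ii) 0.85 R_nwl + 1.5 R_nwt = 946.8 kN.
R_n = max = 946.8 kN [governs: (ii)]; φR_n = 710.1 kN.

φR_n ≈ 710 kN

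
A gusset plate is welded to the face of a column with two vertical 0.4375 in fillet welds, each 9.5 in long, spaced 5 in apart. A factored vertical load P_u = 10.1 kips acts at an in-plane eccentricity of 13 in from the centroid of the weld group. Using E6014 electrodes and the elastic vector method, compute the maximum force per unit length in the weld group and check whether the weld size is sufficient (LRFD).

E60XX → F_EXX = 60 ksi.
Total weld length L_w = 19 in. Treat welds as unit-width lines.
Polar moment about centroid: J = 2[d³/12 + d(b/2)²] = 2[9.5³/12 + 9.5×2.5²] = 261.6 in³.
Direct shear f_v = P/L_w = 10.1 / 19 = 0.5316 kip/in (vertical).
Torsion M = P·e = 10.1 × 13 = 131.3 kip·in.
Critical point at (x, y) = (2.5, 4.75) from centroid. f_tx = M·y/J = 2.384 kip/in; f_ty = M·x/J = 1.255 kip/in.
Resultant f_max = √[f_tx² + (f_v + f_ty)²] = √[2.384² + (0.5316 + 1.255)²] = 2.979 kip/in.
Capacity per unit length: φr_n = 0.75 × 0.6 × 60 × (0.707 × 0.4375) = 8.351 kip/in.
2.979 ≤ 8.351 → adequate.

f_max ≈ 2.98 kip/in; adequate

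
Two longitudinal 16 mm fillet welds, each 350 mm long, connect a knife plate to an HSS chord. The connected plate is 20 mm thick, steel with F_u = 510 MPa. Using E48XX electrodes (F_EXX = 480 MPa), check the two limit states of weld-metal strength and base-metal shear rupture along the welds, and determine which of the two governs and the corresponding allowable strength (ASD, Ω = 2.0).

t_e = 0.707 × 16 = 11.31 mm; L = 700 mm.
Weld metal: R_n/Ω = (1/2.0) × 0.6 × 480 × 11.31 × 700 × 10⁻³ = 1140 kN.
Base metal (shear rupture): R_n/Ω = (1/2.0) × 0.6 × 510 × 20 × 700 × 10⁻³ = 2142 kN.
Governing: weld metal.

R_n/Ω ≈ 1140 kN (weld metal governs)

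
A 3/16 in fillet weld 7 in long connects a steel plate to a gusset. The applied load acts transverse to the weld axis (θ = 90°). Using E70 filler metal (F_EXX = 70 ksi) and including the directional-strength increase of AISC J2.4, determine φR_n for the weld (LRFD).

t_e = 0.707 × 0.1875 = 0.1326 in; A_we = 0.1326 × 7 = 0.9279 in².
Directional factor: 1.0 + 0.5 sin^1.5(90°) = 1.5.
F_nw = 0.6 × 70 × 1.5 = 63 ksi.
φR_n = 0.75 × 63 × 0.9279 = 43.85 kips.

φR_n ≈ 43.8 kips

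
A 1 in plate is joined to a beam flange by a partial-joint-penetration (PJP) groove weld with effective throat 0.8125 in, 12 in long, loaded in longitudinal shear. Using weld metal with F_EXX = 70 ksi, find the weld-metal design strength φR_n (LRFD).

φR_n ≈ 307 kip

Effective throat (given) t_e = 0.8125 in.
A_we = 0.8125 × 12 = 9.75 in².
F_nw = 0.6 F_EXX = 42 ksi.
φR_n = 0.75 × 42 × 9.75 = 307.1 kip.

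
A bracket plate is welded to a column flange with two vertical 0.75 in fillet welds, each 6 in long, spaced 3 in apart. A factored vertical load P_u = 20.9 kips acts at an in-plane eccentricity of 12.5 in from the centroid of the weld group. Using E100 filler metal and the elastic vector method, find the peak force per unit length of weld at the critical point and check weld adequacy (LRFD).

f_max ≈ 14.8 kip/in; adequate

E100XX → F_EXX = 100 ksi.
Total weld length L_w = 12 in. Treat welds as unit-width lines.
Polar moment about centroid: J = 2[d³/12 + d(b/2)²] = 2[6³/12 + 6×1.5²] = 63 in³.
Direct shear f_v = P/L_w = 20.9 / 12 = 1.742 kip/in (vertical).
Torsion M = P·e = 20.9 × 12.5 = 261.25 kip·in.
Critical point at (x, y) = (1.5, 3) from centroid. f_tx = M·y/J = 12.44 kip/in; f_ty = M·x/J = 6.22 kip/in.
Resultant f_max = √[f_tx² + (f_v + f_ty)²] = √[12.44² + (1.742 + 6.22)²] = 14.77 kip/in.
Capacity per unit length: φr_n = 0.75 × 0.6 × 100 × (0.707 × 0.75) = 23.86 kip/in.
14.77 ≤ 23.86 → adequate.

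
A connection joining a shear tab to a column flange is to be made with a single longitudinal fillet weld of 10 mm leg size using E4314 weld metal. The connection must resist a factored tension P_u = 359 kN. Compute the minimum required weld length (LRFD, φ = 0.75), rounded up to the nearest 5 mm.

L = 265 mm

E43XX → F_EXX = 430 MPa.
Throat t_e = 0.707 × 10 = 7.07 mm.
φr_n = 0.75 × 0.6 × 430 × 7.07 × 10⁻³ = 1.368 kN/mm.
L_req = P_u / φr_n = 359 / 1.368 = 262.4 mm total.
Round up → use L = 265 mm.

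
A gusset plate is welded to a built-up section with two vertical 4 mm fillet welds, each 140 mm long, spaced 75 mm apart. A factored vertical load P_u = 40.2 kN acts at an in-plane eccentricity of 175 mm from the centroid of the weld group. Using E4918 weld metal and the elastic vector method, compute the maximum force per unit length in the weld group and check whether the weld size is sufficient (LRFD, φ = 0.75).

E49XX → F_EXX = 490 MPa.
Total weld length L_w = 280 mm. Treat welds as unit-width lines.
Polar moment about centroid: J = 2[d³/12 + d(b/2)²] = 2[140³/12 + 140×37.5²] = 851100 mm³.
Direct shear f_v = P/L_w = 40.2×10³ / 280 = 143.6 N/mm (vertical).
Torsion M = P·e = 40.2×10³ × 175 = 7035000 N·mm.
Critical point at (x, y) = (37.5, 70) from centroid. f_tx = M·y/J = 578.6 N/mm; f_ty = M·x/J = 310 N/mm.
Resultant f_max = √[f_tx² + (f_v + f_ty)²] = √[578.6² + (143.6 + 310)²] = 735.2 N/mm.
Capacity per unit length: φr_n = 0.75 × 0.6 × 490 × (0.707 × 4) = 623.6 N/mm.
735.2 > 623.6 → NOT adequate.

f_max ≈ 735 N/mm; NOT adequate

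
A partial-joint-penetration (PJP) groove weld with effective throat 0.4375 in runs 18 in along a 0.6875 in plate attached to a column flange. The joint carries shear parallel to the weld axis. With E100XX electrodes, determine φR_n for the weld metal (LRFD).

φR_n ≈ 354 kips

E100XX → F_EXX = 100 ksi.
Effective throat (given) t_e = 0.4375 in.
A_we = 0.4375 × 18 = 7.875 in².
F_nw = 0.6 F_EXX = 60 ksi.
φR_n = 0.75 × 60 × 7.875 = 354.4 kips.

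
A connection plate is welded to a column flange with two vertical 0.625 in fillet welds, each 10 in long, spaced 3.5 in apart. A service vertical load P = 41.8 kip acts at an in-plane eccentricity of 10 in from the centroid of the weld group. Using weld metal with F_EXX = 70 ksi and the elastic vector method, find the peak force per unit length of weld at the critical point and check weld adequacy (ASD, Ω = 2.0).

f_max ≈ 10.6 kip/in; NOT adequate

Total weld length L_w = 20 in. Treat welds as unit-width lines.
Polar moment about centroid: J = 2[d³/12 + d(b/2)²] = 2[10³/12 + 10×1.75²] = 227.9 in³.
Direct shear f_v = P/L_w = 41.8 / 20 = 2.09 kip/in (vertical).
Torsion M = P·e = 41.8 × 10 = 418 kip·in.
Critical point at (x, y) = (1.75, 5) from centroid. f_tx = M·y/J = 9.17 kip/in; f_ty = M·x/J = 3.21 kip/in.
Resultant f_max = √[f_tx² + (f_v + f_ty)²] = √[9.17² + (2.09 + 3.21)²] = 10.59 kip/in.
Capacity per unit length: r_n/Ω = (1/2.0) × 0.6 × 70 × (0.707 × 0.625) = 9.279 kip/in.
10.59 > 9.279 → NOT adequate.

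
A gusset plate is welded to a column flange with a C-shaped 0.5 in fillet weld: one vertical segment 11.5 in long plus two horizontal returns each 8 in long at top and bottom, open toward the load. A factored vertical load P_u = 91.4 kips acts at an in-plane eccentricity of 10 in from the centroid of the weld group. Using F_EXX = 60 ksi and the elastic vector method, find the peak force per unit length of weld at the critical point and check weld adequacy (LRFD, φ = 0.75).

Total weld length L_w = 27.5 in. Treat welds as unit-width lines.
Centroid: x̄ = 2×8×4 / 27.5 = 2.327 in from the vertical weld.
Polar moment about centroid: J = I_x + I_y = [11.5³/12 + 2×8×5.75²] + [11.5×2.327² + 2(8³/12 + 8×1.673²)] = 848.1 in³.
Direct shear f_v = P/L_w = 91.4 / 27.5 = 3.324 kip/in (vertical).
Torsion M = P·e = 91.4 × 10 = 914 kip·in.
Critical point at (x, y) = (5.673, 5.75) from centroid. f_tx = M·y/J = 6.197 kip/in; f_ty = M·x/J = 6.113 kip/in.
Resultant f_max = √[f_tx² + (f_v + f_ty)²] = √[6.197² + (3.324 + 6.113)²] = 11.29 kip/in.
Capacity per unit length: φr_n = 0.75 × 0.6 × 60 × (0.707 × 0.5) = 9.544 kip/in.
11.29 > 9.544 → NOT adequate.

f_max ≈ 11.3 kip/in; NOT adequate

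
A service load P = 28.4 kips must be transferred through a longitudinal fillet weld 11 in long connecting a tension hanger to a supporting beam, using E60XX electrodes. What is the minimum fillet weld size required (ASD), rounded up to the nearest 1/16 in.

E60XX → F_EXX = 60 ksi.
Total weld length L = 11 in.
Required throat t_e = P × Ω / (0.6 F_EXX × L) = 28.4 × 2.0 / (0.6 × 60 × 11) = 0.1434 in.
Required leg w = t_e / 0.707 = 0.2029 in → use 1/4 in.

w = 1/4 in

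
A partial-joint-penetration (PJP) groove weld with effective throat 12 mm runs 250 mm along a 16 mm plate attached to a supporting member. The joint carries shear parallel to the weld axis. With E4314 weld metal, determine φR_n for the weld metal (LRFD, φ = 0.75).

E43XX → F_EXX = 430 MPa.
Effective throat (given) t_e = 12 mm.
A_we = 12 × 250 = 3000 mm².
F_nw = 0.6 F_EXX = 258 MPa.
φR_n = 0.75 × 258 × 3000 × 10⁻³ = 580.5 kN.

φR_n ≈ 580 kN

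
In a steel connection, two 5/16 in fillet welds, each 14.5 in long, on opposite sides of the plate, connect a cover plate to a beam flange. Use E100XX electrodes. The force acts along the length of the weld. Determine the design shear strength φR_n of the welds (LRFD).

φR_n ≈ 288 kip

E100XX → F_EXX = 100 ksi.
Effective throat t_e = 0.707 × 0.3125 = 0.2209 in.
Total length L = 29 in; A_we = 0.2209 × 29 = 6.407 in².
F_nw = 0.6 F_EXX = 0.6 × 100 = 60 ksi.
φR_n = 0.75 × 60 × 6.407 = 288.3 kip.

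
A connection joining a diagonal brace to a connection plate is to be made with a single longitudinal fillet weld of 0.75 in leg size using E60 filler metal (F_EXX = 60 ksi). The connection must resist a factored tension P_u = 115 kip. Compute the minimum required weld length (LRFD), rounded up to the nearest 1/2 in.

L = 8.5 in

Throat t_e = 0.707 × 0.75 = 0.5302 in.
φr_n = 0.75 × 0.6 × 60 × 0.5302 = 14.32 kip/in.
L_req = P_u / φr_n = 115 / 14.32 = 8.033 in total.
Round up → use L = 8.5 in.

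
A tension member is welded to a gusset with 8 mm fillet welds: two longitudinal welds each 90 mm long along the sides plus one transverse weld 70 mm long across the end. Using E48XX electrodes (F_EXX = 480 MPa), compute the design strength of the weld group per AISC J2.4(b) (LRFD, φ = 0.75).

φR_n ≈ 315 kN

t_e = 0.707 × 8 = 5.656 mm.
R_nwl = 0.6 × 480 × 5.656 × 180 × 10⁻³ = 293.2 kN (longitudinal, 2 welds).
R_nwt = 0.6 × 480 × 5.656 × 70 × 10⁻³ = 114 kN (transverse, base value).
(i) R_nwl + R_nwt = 407.2 kN; (ii) 0.85 R_nwl + 1.5 R_nwt = 420.3 kN.
R_n = max = 420.3 kN [governs: (ii)]; φR_n = 315.2 kN.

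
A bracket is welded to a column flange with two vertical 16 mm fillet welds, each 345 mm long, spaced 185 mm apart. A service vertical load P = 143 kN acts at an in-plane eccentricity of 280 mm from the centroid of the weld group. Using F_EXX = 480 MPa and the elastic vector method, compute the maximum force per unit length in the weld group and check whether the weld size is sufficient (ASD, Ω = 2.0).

f_max ≈ 736 N/mm; adequate

Total weld length L_w = 690 mm. Treat welds as unit-width lines.
Polar moment about centroid: J = 2[d³/12 + d(b/2)²] = 2[345³/12 + 345×92.5²] = 12750000 mm³.
Direct shear f_v = P/L_w = 143×10³ / 690 = 207.2 N/mm (vertical).
Torsion M = P·e = 143×10³ × 280 = 40040000 N·mm.
Critical point at (x, y) = (92.5, 172.5) from centroid. f_tx = M·y/J = 541.8 N/mm; f_ty = M·x/J = 290.5 N/mm.
Resultant f_max = √[f_tx² + (f_v + f_ty)²] = √[541.8² + (207.2 + 290.5)²] = 735.8 N/mm.
Capacity per unit length: r_n/Ω = (1/2.0) × 0.6 × 480 × (0.707 × 16) = 1629 N/mm.
735.8 ≤ 1629 → adequate.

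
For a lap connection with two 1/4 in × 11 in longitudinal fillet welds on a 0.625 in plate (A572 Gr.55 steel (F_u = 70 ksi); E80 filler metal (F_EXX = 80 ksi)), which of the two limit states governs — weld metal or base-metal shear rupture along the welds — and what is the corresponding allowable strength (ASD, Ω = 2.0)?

R_n/Ω ≈ 93.3 kips (weld metal governs)

t_e = 0.707 × 0.25 = 0.1767 in; L = 22 in.
Weld metal: R_n/Ω = (1/2.0) × 0.6 × 80 × 0.1767 × 22 = 93.32 kips.
Base metal (shear rupture): R_n/Ω = (1/2.0) × 0.6 × 70 × 0.625 × 22 = 288.8 kips.
Governing: weld metal.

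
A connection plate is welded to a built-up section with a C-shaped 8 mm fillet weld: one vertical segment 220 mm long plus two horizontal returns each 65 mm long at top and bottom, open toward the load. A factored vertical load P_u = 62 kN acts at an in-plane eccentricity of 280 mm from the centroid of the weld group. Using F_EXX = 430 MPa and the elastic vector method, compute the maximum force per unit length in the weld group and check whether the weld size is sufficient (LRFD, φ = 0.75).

Total weld length L_w = 350 mm. Treat welds as unit-width lines.
Centroid: x̄ = 2×65×32.5 / 350 = 12.07 mm from the vertical weld.
Polar moment about centroid: J = I_x + I_y = [220³/12 + 2×65×110²] + [220×12.07² + 2(65³/12 + 65×20.43²)] = 2592000 mm³.
Direct shear f_v = P/L_w = 62×10³ / 350 = 177.1 N/mm (vertical).
Torsion M = P·e = 62×10³ × 280 = 17360000 N·mm.
Critical point at (x, y) = (52.93, 110) from centroid. f_tx = M·y/J = 736.6 N/mm; f_ty = M·x/J = 354.4 N/mm.
Resultant f_max = √[f_tx² + (f_v + f_ty)²] = √[736.6² + (177.1 + 354.4)²] = 908.4 N/mm.
Capacity per unit length: φr_n = 0.75 × 0.6 × 430 × (0.707 × 8) = 1094 N/mm.
908.4 ≤ 1094 → adequate.

f_max ≈ 908 N/mm; adequate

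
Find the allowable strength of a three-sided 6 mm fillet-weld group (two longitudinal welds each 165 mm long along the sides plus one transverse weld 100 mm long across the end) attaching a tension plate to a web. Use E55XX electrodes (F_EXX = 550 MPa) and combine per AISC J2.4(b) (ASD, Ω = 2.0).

R_n/Ω ≈ 301 kN

t_e = 0.707 × 6 = 4.242 mm.
R_nwl = 0.6 × 550 × 4.242 × 330 × 10⁻³ = 462 kN (longitudinal, 2 welds).
R_nwt = 0.6 × 550 × 4.242 × 100 × 10⁻³ = 140 kN (transverse, base value).
(i) R_nwl + R_nwt = 601.9 kN; (ii) 0.85 R_nwl + 1.5 R_nwt = 602.6 kN.
R_n = max = 602.6 kN [governs: (ii)]; R_n/Ω = 301.3 kN.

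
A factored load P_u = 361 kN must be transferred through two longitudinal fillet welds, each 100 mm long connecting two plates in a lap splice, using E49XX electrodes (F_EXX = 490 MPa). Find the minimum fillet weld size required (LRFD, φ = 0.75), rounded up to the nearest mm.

Total weld length L = 200 mm.
Required throat t_e = P_u / (φ × 0.6 F_EXX × L) = 361 / (0.75 × 0.6 × 490 × 200 × 10⁻³) = 8.186 mm.
Required leg w = t_e / 0.707 = 11.58 mm → use 12 mm.

w = 12 mm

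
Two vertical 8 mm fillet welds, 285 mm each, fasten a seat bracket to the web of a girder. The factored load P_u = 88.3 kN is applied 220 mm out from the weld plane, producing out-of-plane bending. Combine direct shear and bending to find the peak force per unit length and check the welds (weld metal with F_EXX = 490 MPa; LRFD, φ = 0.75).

L_w = 2 × 285 = 570 mm; section modulus (unit throat) S = 2 × L²/6 = 27080 mm².
Direct shear f_v = P/L_w = 88.3×10³/570 = 154.9 N/mm.
Moment M = P × e = 88.3×10³ × 220 = 19426000 N·mm; bending f_b = M/S = 717.5 N/mm.
f_max = √(f_v² + f_b²) = √(154.9² + 717.5²) = 734 N/mm.
φr_n = 0.75 × 0.6 × 490 × (0.707 × 8) = 1247 N/mm → adequate.

f_max ≈ 734 N/mm; adequate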